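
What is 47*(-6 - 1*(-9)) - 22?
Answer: 119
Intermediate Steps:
47*(-6 - 1*(-9)) - 22 = 47*(-6 + 9) - 22 = 47*3 - 22 = 141 - 22 = 119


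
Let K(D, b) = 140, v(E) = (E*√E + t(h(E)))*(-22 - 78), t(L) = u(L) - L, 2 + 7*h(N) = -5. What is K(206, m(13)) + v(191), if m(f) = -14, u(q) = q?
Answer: 140 - 19100*√191 ≈ -2.6383e+5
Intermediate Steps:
h(N) = -1 (h(N) = -2/7 + (⅐)*(-5) = -2/7 - 5/7 = -1)
t(L) = 0 (t(L) = L - L = 0)
v(E) = -100*E^(3/2) (v(E) = (E*√E + 0)*(-22 - 78) = (E^(3/2) + 0)*(-100) = E^(3/2)*(-100) = -100*E^(3/2))
K(206, m(13)) + v(191) = 140 - 19100*√191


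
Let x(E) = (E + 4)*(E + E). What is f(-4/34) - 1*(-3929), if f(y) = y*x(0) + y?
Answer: 66791/17 ≈ 3928.9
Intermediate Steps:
x(E) = 2*E*(4 + E) (x(E) = (4 + E)*(2*E) = 2*E*(4 + E))
f(y) = y (f(y) = y*(2*0*(4 + 0)) + y = y*(2*0*4) + y = y*0 + y = 0 + y = y)
f(-4/34) - 1*(-3929) = -4/34 - 1*(-3929) = -4*1/34 + 3929 = -2/17 + 3929 = 66791/17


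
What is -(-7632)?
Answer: 7632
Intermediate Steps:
-(-7632) = -1908*(-4) = 7632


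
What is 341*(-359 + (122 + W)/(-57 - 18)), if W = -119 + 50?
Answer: -9199498/75 ≈ -1.2266e+5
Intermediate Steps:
W = -69
341*(-359 + (122 + W)/(-57 - 18)) = 341*(-359 + (122 - 69)/(-57 - 18)) = 341*(-359 + 53/(-75)) = 341*(-359 + 53*(-1/75)) = 341*(-359 - 53/75) = 341*(-26978/75) = -9199498/75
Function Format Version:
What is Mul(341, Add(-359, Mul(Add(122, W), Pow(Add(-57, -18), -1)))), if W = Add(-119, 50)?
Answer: Rational(-9199498, 75) ≈ -1.2266e+5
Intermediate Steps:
W = -69
Mul(341, Add(-359, Mul(Add(122, W), Pow(Add(-57, -18), -1)))) = Mul(341, Add(-359, Mul(Add(122, -69), Pow(Add(-57, -18), -1)))) = Mul(341, Add(-359, Mul(53, Pow(-75, -1)))) = Mul(341, Add(-359, Mul(53, Rational(-1, 75)))) = Mul(341, Add(-359, Rational(-53, 75))) = Mul(341, Rational(-26978, 75)) = Rational(-9199498, 75)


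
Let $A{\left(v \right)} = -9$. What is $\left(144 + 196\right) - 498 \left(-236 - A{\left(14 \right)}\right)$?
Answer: $113386$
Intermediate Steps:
$\left(144 + 196\right) - 498 \left(-236 - A{\left(14 \right)}\right) = \left(144 + 196\right) - 498 \left(-236 - -9\right) = 340 - 498 \left(-236 + 9\right) = 340 - -113046 = 340 + 113046 = 113386$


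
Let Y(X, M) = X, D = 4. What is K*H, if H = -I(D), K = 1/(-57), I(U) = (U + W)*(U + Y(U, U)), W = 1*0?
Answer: 32/57 ≈ 0.56140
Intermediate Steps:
W = 0
I(U) = 2*U**2 (I(U) = (U + 0)*(U + U) = U*(2*U) = 2*U**2)
K = -1/57 ≈ -0.017544
H = -32 (H = -2*4**2 = -2*16 = -1*32 = -32)
K*H = -1/57*(-32) = 32/57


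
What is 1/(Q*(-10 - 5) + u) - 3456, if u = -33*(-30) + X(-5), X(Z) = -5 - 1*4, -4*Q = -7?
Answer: -13198460/3819 ≈ -3456.0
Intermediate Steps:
Q = 7/4 (Q = -1/4*(-7) = 7/4 ≈ 1.7500)
X(Z) = -9 (X(Z) = -5 - 4 = -9)
u = 981 (u = -33*(-30) - 9 = 990 - 9 = 981)
1/(Q*(-10 - 5) + u) - 3456 = 1/(7*(-10 - 5)/4 + 981) - 3456 = 1/((7/4)*(-15) + 981) - 3456 = 1/(-105/4 + 981) - 3456 = 1/(3819/4) - 3456 = 4/3819 - 3456 = -13198460/3819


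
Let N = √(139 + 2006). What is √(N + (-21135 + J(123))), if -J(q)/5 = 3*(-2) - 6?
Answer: √(-21075 + √2145) ≈ 145.01*I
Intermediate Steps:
N = √2145 ≈ 46.314
J(q) = 60 (J(q) = -5*(3*(-2) - 6) = -5*(-6 - 6) = -5*(-12) = 60)
√(N + (-21135 + J(123))) = √(√2145 + (-21135 + 60)) = √(√2145 - 21075) = √(-21075 + √2145)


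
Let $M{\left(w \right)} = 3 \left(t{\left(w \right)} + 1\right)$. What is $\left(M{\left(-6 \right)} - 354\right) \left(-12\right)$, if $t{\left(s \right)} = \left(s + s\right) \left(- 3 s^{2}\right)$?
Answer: $-42444$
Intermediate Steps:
$t{\left(s \right)} = - 6 s^{3}$ ($t{\left(s \right)} = 2 s \left(- 3 s^{2}\right) = - 6 s^{3}$)
$M{\left(w \right)} = 3 - 18 w^{3}$ ($M{\left(w \right)} = 3 \left(- 6 w^{3} + 1\right) = 3 \left(1 - 6 w^{3}\right) = 3 - 18 w^{3}$)
$\left(M{\left(-6 \right)} - 354\right) \left(-12\right) = \left(\left(3 - 18 \left(-6\right)^{3}\right) - 354\right) \left(-12\right) = \left(\left(3 - -3888\right) - 354\right) \left(-12\right) = \left(\left(3 + 3888\right) - 354\right) \left(-12\right) = \left(3891 - 354\right) \left(-12\right) = 3537 \left(-12\right) = -42444$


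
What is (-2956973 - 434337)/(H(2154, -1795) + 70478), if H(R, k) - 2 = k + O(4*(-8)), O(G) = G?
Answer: -260870/5281 ≈ -49.398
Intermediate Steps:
H(R, k) = -30 + k (H(R, k) = 2 + (k + 4*(-8)) = 2 + (k - 32) = 2 + (-32 + k) = -30 + k)
(-2956973 - 434337)/(H(2154, -1795) + 70478) = (-2956973 - 434337)/((-30 - 1795) + 70478) = -3391310/(-1825 + 70478) = -3391310/68653 = -3391310*1/68653 = -260870/5281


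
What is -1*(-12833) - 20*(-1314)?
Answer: 39113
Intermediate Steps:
-1*(-12833) - 20*(-1314) = 12833 - 1*(-26280) = 12833 + 26280 = 39113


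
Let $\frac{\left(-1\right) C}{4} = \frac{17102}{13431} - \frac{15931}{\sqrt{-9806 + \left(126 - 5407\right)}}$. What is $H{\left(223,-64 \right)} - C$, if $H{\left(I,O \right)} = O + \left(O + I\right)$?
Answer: $\frac{1344353}{13431} + \frac{63724 i \sqrt{15087}}{15087} \approx 100.09 + 518.8 i$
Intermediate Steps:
$H{\left(I,O \right)} = I + 2 O$ ($H{\left(I,O \right)} = O + \left(I + O\right) = I + 2 O$)
$C = - \frac{68408}{13431} - \frac{63724 i \sqrt{15087}}{15087}$ ($C = - 4 \left(\frac{17102}{13431} - \frac{15931}{\sqrt{-9806 + \left(126 - 5407\right)}}\right) = - 4 \left(17102 \cdot \frac{1}{13431} - \frac{15931}{\sqrt{-9806 - 5281}}\right) = - 4 \left(\frac{17102}{13431} - \frac{15931}{\sqrt{-15087}}\right) = - 4 \left(\frac{17102}{13431} - \frac{15931}{i \sqrt{15087}}\right) = - 4 \left(\frac{17102}{13431} - 15931 \left(- \frac{i \sqrt{15087}}{15087}\right)\right) = - 4 \left(\frac{17102}{13431} + \frac{15931 i \sqrt{15087}}{15087}\right) = - \frac{68408}{13431} - \frac{63724 i \sqrt{15087}}{15087} \approx -5.0933 - 518.8 i$)
$H{\left(223,-64 \right)} - C = \left(223 + 2 \left(-64\right)\right) - \left(- \frac{68408}{13431} - \frac{63724 i \sqrt{15087}}{15087}\right) = \left(223 - 128\right) + \left(\frac{68408}{13431} + \frac{63724 i \sqrt{15087}}{15087}\right) = 95 + \left(\frac{68408}{13431} + \frac{63724 i \sqrt{15087}}{15087}\right) = \frac{1344353}{13431} + \frac{63724 i \sqrt{15087}}{15087}$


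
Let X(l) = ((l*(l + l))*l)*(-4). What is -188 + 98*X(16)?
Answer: -3211452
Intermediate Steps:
X(l) = -8*l**3 (X(l) = ((l*(2*l))*l)*(-4) = ((2*l**2)*l)*(-4) = (2*l**3)*(-4) = -8*l**3)
-188 + 98*X(16) = -188 + 98*(-8*16**3) = -188 + 98*(-8*4096) = -188 + 98*(-32768) = -188 - 3211264 = -3211452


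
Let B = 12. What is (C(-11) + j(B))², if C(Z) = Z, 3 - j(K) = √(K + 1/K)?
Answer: (48 + √435)²/36 ≈ 131.70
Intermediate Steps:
j(K) = 3 - √(K + 1/K)
(C(-11) + j(B))² = (-11 + (3 - √(12 + 1/12)))² = (-11 + (3 - √(145/12)))² = (-11 + (3 - √435/6))² = (-8 - √435/6)²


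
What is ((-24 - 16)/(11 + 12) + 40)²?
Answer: 774400/529 ≈ 1463.9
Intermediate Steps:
((-24 - 16)/(11 + 12) + 40)² = (-40/23 + 40)² = (880/23)² = 774400/529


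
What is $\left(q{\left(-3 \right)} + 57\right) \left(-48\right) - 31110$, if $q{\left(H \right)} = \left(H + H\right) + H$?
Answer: $-33414$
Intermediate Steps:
$q{\left(H \right)} = 3 H$ ($q{\left(H \right)} = 2 H + H = 3 H$)
$\left(q{\left(-3 \right)} + 57\right) \left(-48\right) - 31110 = \left(3 \left(-3\right) + 57\right) \left(-48\right) - 31110 = \left(-9 + 57\right) \left(-48\right) - 31110 = 48 \left(-48\right) - 31110 = -2304 - 31110 = -33414$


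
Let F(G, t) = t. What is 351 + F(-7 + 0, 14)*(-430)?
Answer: -5669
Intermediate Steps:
351 + F(-7 + 0, 14)*(-430) = 351 + 14*(-430) = 351 - 6020 = -5669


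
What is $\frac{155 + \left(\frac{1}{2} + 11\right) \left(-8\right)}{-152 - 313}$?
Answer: $- \frac{21}{155} \approx -0.13548$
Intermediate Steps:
$\frac{155 + \left(\frac{1}{2} + 11\right) \left(-8\right)}{-152 - 313} = \frac{155 + \left(\frac{1}{2} + 11\right) \left(-8\right)}{-465} = \left(155 + \frac{23}{2} \left(-8\right)\right) \left(- \frac{1}{465}\right) = \left(155 - 92\right) \left(- \frac{1}{465}\right) = 63 \left(- \frac{1}{465}\right) = - \frac{21}{155}$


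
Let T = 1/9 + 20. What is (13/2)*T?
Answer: 2353/18 ≈ 130.72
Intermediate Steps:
T = 181/9 (T = 1/9 + 20 = 181/9 ≈ 20.111)
(13/2)*T = (13/2)*(181/9) = 2353/18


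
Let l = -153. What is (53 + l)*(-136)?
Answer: 13600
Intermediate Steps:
(53 + l)*(-136) = (53 - 153)*(-136) = -100*(-136) = 13600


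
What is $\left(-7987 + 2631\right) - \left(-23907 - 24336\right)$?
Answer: $42887$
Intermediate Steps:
$\left(-7987 + 2631\right) - \left(-23907 - 24336\right) = -5356 - \left(-23907 - 24336\right) = -5356 - -48243 = -5356 + 48243 = 42887$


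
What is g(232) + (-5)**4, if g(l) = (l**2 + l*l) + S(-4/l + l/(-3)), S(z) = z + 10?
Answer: 18827783/174 ≈ 1.0821e+5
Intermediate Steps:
S(z) = 10 + z
g(l) = 10 - 4/l + 2*l**2 - l/3 (g(l) = (l**2 + l*l) + (10 + (-4/l + l/(-3))) = (l**2 + l**2) + (10 + (-4/l + l*(-1/3))) = 2*l**2 + (10 + (-4/l - l/3)) = 2*l**2 + (10 - 4/l - l/3) = 10 - 4/l + 2*l**2 - l/3)
g(232) + (-5)**4 = (10 - 4/232 + 2*232**2 - 1/3*232) + (-5)**4 = (10 - 4*1/232 + 2*53824 - 232/3) + 625 = (10 - 1/58 + 107648 - 232/3) + 625 = 18719033/174 + 625 = 18827783/174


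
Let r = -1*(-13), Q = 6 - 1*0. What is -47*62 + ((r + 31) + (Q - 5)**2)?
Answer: -2869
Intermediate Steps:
Q = 6 (Q = 6 + 0 = 6)
r = 13
-47*62 + ((r + 31) + (Q - 5)**2) = -47*62 + ((13 + 31) + (6 - 5)**2) = -2914 + (44 + 1**2) = -2914 + (44 + 1) = -2914 + 45 = -2869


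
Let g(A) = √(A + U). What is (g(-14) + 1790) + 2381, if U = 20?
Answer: 4171 + √6 ≈ 4173.5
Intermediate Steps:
g(A) = √(20 + A) (g(A) = √(A + 20) = √(20 + A))
(g(-14) + 1790) + 2381 = (√(20 - 14) + 1790) + 2381 = (√6 + 1790) + 2381 = (1790 + √6) + 2381 = 4171 + √6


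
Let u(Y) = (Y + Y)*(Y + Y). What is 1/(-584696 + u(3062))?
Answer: 1/36918680 ≈ 2.7087e-8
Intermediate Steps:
u(Y) = 4*Y² (u(Y) = (2*Y)*(2*Y) = 4*Y²)
1/(-584696 + u(3062)) = 1/(-584696 + 4*3062²) = 1/(-584696 + 4*9375844) = 1/(-584696 + 37503376) = 1/36918680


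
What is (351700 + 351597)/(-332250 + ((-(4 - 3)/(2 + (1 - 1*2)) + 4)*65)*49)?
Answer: -703297/322695 ≈ -2.1794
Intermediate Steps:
(351700 + 351597)/(-332250 + ((-(4 - 3)/(2 + (1 - 1*2)) + 4)*65)*49) = 703297/(-332250 + ((-1/(2 + (1 - 2)) + 4)*65)*49) = 703297/(-332250 + ((-1/(2 - 1) + 4)*65)*49) = 703297/(-332250 + ((-1/1 + 4)*65)*49) = 703297/(-332250 + ((-1 + 4)*65)*49) = 703297/(-332250 + (3*65)*49) = 703297/(-332250 + 195*49) = 703297/(-332250 + 9555) = 703297/(-322695) = 703297*(-1/322695) = -703297/322695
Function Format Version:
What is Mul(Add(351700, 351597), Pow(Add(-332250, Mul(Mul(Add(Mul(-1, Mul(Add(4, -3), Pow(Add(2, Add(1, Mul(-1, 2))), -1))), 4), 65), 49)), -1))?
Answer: Rational(-703297, 322695) ≈ -2.1794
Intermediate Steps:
Mul(Add(351700, 351597), Pow(Add(-332250, Mul(Mul(Add(Mul(-1, Mul(Add(4, -3), Pow(Add(2, Add(1, Mul(-1, 2))), -1))), 4), 65), 49)), -1)) = Mul(703297, Pow(Add(-332250, Mul(Mul(Add(Mul(-1, Mul(1, Pow(Add(2, Add(1, -2)), -1))), 4), 65), 49)), -1)) = Mul(703297, Pow(Add(-332250, Mul(Mul(Add(Mul(-1, Mul(1, Pow(Add(2, -1), -1))), 4), 65), 49)), -1)) = Mul(703297, Pow(Add(-332250, Mul(Mul(Add(Mul(-1, Mul(1, Pow(1, -1))), 4), 65), 49)), -1)) = Mul(703297, Pow(Add(-332250, Mul(Mul(Add(Mul(-1, Mul(1, 1)), 4), 65), 49)), -1)) = Mul(703297, Pow(Add(-332250, Mul(Mul(Add(Mul(-1, 1), 4), 65), 49)), -1)) = Mul(703297, Pow(Add(-332250, Mul(Mul(Add(-1, 4), 65), 49)), -1)) = Mul(703297, Pow(Add(-332250, Mul(Mul(3, 65), 49)), -1)) = Mul(703297, Pow(Add(-332250, Mul(195, 49)), -1)) = Mul(703297, Pow(Add(-332250, 9555), -1)) = Mul(703297, Pow(-322695, -1)) = Mul(703297, Rational(-1, 322695)) = Rational(-703297, 322695)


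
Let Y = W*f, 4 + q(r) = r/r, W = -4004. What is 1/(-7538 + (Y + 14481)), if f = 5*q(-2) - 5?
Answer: 1/87023 ≈ 1.1491e-5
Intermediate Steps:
q(r) = -3 (q(r) = -4 + r/r = -4 + 1 = -3)
f = -20 (f = 5*(-3) - 5 = -15 - 5 = -20)
Y = 80080 (Y = -4004*(-20) = 80080)
1/(-7538 + (Y + 14481)) = 1/(-7538 + (80080 + 14481)) = 1/(-7538 + 94561) = 1/87023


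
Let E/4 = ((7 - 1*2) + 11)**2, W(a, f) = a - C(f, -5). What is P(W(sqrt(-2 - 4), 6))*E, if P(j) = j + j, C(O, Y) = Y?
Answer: 10240 + 2048*I*sqrt(6) ≈ 10240.0 + 5016.6*I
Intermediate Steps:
W(a, f) = 5 + a (W(a, f) = a - 1*(-5) = a + 5 = 5 + a)
P(j) = 2*j
E = 1024 (E = 4*((7 - 1*2) + 11)**2 = 4*((7 - 2) + 11)**2 = 4*(5 + 11)**2 = 4*16**2 = 4*256 = 1024)
P(W(sqrt(-2 - 4), 6))*E = (2*(5 + sqrt(-2 - 4)))*1024 = (2*(5 + sqrt(-6)))*1024 = (2*(5 + I*sqrt(6)))*1024 = (10 + 2*I*sqrt(6))*1024 = 10240 + 2048*I*sqrt(6)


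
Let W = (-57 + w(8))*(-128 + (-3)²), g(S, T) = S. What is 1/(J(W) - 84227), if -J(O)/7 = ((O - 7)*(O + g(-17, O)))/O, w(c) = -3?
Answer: -60/8042347 ≈ -7.4605e-6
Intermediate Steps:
W = 7140 (W = (-57 - 3)*(-128 + (-3)²) = -60*(-128 + 9) = -60*(-119) = 7140)
J(O) = -7*(-17 + O)*(-7 + O)/O (J(O) = -7*(O - 7)*(O - 17)/O = -7*(-7 + O)*(-17 + O)/O = -7*(-17 + O)*(-7 + O)/O)
1/(J(W) - 84227) = 1/((168 - 833/7140 - 7*7140) - 84227) = 1/((168 - 833*1/7140 - 49980) - 84227) = 1/((168 - 7/60 - 49980) - 84227) = 1/(-2988727/60 - 84227) = 1/(-8042347/60) = -60/8042347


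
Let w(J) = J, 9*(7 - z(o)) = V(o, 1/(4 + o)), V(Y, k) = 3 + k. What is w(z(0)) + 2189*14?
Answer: 1103495/36 ≈ 30653.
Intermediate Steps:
z(o) = 20/3 - 1/(9*(4 + o)) (z(o) = 7 - (3 + 1/(4 + o))/9 = 7 + (-⅓ - 1/(9*(4 + o))) = 20/3 - 1/(9*(4 + o)))
w(z(0)) + 2189*14 = (239 + 60*0)/(9*(4 + 0)) + 2189*14 = (⅑)*(239 + 0)/4 + 30646 = (⅑)*(¼)*239 + 30646 = 239/36 + 30646 = 1103495/36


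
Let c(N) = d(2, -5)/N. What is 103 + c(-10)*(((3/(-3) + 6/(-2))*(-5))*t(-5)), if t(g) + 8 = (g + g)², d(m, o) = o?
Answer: 1023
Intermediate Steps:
c(N) = -5/N
t(g) = -8 + 4*g² (t(g) = -8 + (g + g)² = -8 + (2*g)² = -8 + 4*g²)
103 + c(-10)*(((3/(-3) + 6/(-2))*(-5))*t(-5)) = 103 + (-5/(-10))*(((3/(-3) + 6/(-2))*(-5))*(-8 + 4*(-5)²)) = 103 + (-5*(-⅒))*(((3*(-⅓) + 6*(-½))*(-5))*(-8 + 4*25)) = 103 + (((-1 - 3)*(-5))*(-8 + 100))/2 = 103 + (-4*(-5)*92)/2 = 103 + (20*92)/2 = 103 + (½)*1840 = 103 + 920 = 1023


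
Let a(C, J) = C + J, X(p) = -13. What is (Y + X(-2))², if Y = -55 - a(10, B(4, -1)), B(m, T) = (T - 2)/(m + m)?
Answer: 385641/64 ≈ 6025.6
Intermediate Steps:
B(m, T) = (-2 + T)/(2*m) (B(m, T) = (-2 + T)/((2*m)) = (-2 + T)*(1/(2*m)) = (-2 + T)/(2*m))
Y = -517/8 (Y = -55 - (10 + (½)*(-2 - 1)/4) = -55 - (10 + (½)*(¼)*(-3)) = -55 - (10 - 3/8) = -55 - 1*77/8 = -55 - 77/8 = -517/8 ≈ -64.625)
(Y + X(-2))² = (-517/8 - 13)² = (-621/8)² = 385641/64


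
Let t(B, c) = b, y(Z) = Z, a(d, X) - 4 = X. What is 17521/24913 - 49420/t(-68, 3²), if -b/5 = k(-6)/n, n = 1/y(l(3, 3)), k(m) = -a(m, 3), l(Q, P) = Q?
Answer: -5017799/10677 ≈ -469.96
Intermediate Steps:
a(d, X) = 4 + X
k(m) = -7 (k(m) = -(4 + 3) = -1*7 = -7)
n = ⅓ (n = 1/3 = ⅓ ≈ 0.33333)
b = 105 (b = -(-35)/⅓ = -(-35)*3 = -5*(-21) = 105)
t(B, c) = 105
17521/24913 - 49420/t(-68, 3²) = 17521/24913 - 49420/105 = 17521*(1/24913) - 49420*1/105 = 2503/3559 - 1412/3 = -5017799/10677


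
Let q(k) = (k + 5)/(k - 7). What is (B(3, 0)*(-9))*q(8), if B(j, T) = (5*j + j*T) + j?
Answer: -2106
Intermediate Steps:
q(k) = (5 + k)/(-7 + k)
B(j, T) = 6*j + T*j (B(j, T) = (5*j + T*j) + j = 6*j + T*j)
(B(3, 0)*(-9))*q(8) = ((3*(6 + 0))*(-9))*((5 + 8)/(-7 + 8)) = ((3*6)*(-9))*(13/1) = (18*(-9))*(1*13) = -162*13 = -2106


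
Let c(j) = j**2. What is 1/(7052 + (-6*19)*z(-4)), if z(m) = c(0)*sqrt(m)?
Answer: 1/7052 ≈ 0.00014180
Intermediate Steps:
z(m) = 0 (z(m) = 0**2*sqrt(m) = 0*sqrt(m) = 0)
1/(7052 + (-6*19)*z(-4)) = 1/(7052 - 6*19*0) = 1/(7052 - 114*0) = 1/(7052 + 0) = 1/7052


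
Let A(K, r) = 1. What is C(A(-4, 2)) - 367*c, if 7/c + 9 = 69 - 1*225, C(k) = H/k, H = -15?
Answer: 94/165 ≈ 0.56970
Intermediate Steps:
C(k) = -15/k
c = -7/165 (c = 7/(-9 + (69 - 1*225)) = 7/(-9 + (69 - 225)) = 7/(-9 - 156) = 7/(-165) = 7*(-1/165) = -7/165 ≈ -0.042424)
C(A(-4, 2)) - 367*c = -15/1 - 367*(-7/165) = -15*1 + 2569/165 = -15 + 2569/165 = 94/165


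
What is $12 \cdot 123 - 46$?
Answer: $1430$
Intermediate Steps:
$12 \cdot 123 - 46 = 1476 + \left(-52 + 6\right) = 1476 - 46 = 1430$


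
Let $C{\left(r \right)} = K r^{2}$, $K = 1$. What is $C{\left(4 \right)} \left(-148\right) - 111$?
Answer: $-2479$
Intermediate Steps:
$C{\left(r \right)} = r^{2}$ ($C{\left(r \right)} = 1 r^{2} = r^{2}$)
$C{\left(4 \right)} \left(-148\right) - 111 = 4^{2} \left(-148\right) - 111 = 16 \left(-148\right) - 111 = -2368 - 111 = -2479$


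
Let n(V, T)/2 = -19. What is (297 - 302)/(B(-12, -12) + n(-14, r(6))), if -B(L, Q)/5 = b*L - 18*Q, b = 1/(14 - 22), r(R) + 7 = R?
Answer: 10/2251 ≈ 0.0044425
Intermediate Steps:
r(R) = -7 + R
b = -⅛ (b = 1/(-8) = -⅛ ≈ -0.12500)
n(V, T) = -38 (n(V, T) = 2*(-19) = -38)
B(L, Q) = 90*Q + 5*L/8 (B(L, Q) = -5*(-L/8 - 18*Q) = -5*(-18*Q - L/8) = 90*Q + 5*L/8)
(297 - 302)/(B(-12, -12) + n(-14, r(6))) = (297 - 302)/((90*(-12) + (5/8)*(-12)) - 38) = -5/((-1080 - 15/2) - 38) = -5/(-2175/2 - 38) = -5/(-2251/2) = -5*(-2/2251) = 10/2251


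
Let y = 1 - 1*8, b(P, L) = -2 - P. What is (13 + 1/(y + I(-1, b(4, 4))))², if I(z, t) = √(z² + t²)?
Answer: 11119/72 - 149*√37/72 ≈ 141.84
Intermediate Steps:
I(z, t) = √(t² + z²)
y = -7 (y = 1 - 8 = -7)
(13 + 1/(y + I(-1, b(4, 4))))² = (13 + 1/(-7 + √((-2 - 1*4)² + (-1)²)))² = (13 + 1/(-7 + √((-2 - 4)² + 1)))² = (13 + 1/(-7 + √((-6)² + 1)))² = (13 + 1/(-7 + √(36 + 1)))² = (13 + 1/(-7 + √37))²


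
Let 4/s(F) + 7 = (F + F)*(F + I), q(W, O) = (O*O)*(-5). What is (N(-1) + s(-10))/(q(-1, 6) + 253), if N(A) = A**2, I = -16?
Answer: 517/37449 ≈ 0.013805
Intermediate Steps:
q(W, O) = -5*O**2 (q(W, O) = O**2*(-5) = -5*O**2)
s(F) = 4/(-7 + 2*F*(-16 + F)) (s(F) = 4/(-7 + (F + F)*(F - 16)) = 4/(-7 + (2*F)*(-16 + F)) = 4/(-7 + 2*F*(-16 + F)))
(N(-1) + s(-10))/(q(-1, 6) + 253) = ((-1)**2 + 4/(-7 - 32*(-10) + 2*(-10)**2))/(-5*6**2 + 253) = (1 + 4/(-7 + 320 + 2*100))/(-5*36 + 253) = (1 + 4/(-7 + 320 + 200))/(-180 + 253) = (1 + 4/513)/73 = (1 + 4*(1/513))*(1/73) = (1 + 4/513)*(1/73) = (517/513)*(1/73) = 517/37449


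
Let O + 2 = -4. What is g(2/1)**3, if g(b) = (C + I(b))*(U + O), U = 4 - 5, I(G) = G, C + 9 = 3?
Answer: 21952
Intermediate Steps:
O = -6 (O = -2 - 4 = -6)
C = -6 (C = -9 + 3 = -6)
U = -1
g(b) = 42 - 7*b (g(b) = (-6 + b)*(-1 - 6) = (-6 + b)*(-7) = 42 - 7*b)
g(2/1)**3 = (42 - 14/1)**3 = (42 - 14)**3 = 28**3 = 21952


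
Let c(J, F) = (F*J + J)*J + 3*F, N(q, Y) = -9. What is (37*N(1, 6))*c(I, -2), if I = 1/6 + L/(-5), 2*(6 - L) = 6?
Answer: 206053/100 ≈ 2060.5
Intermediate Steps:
L = 3 (L = 6 - 1/2*6 = 6 - 3 = 3)
I = -13/30 (I = 1/6 + 3/(-5) = 1*(1/6) + 3*(-1/5) = 1/6 - 3/5 = -13/30 ≈ -0.43333)
c(J, F) = 3*F + J*(J + F*J) (c(J, F) = (J + F*J)*J + 3*F = J*(J + F*J) + 3*F = 3*F + J*(J + F*J))
(37*N(1, 6))*c(I, -2) = (37*(-9))*((-13/30)**2 + 3*(-2) - 2*(-13/30)**2) = -333*(169/900 - 6 - 2*169/900) = -333*(169/900 - 6 - 169/450) = -333*(-5569/900) = 206053/100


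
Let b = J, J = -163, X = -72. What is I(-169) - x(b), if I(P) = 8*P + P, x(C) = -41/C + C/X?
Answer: -17879977/11736 ≈ -1523.5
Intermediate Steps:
b = -163
x(C) = -41/C - C/72 (x(C) = -41/C + C/(-72) = -41/C + C*(-1/72) = -41/C - C/72)
I(P) = 9*P
I(-169) - x(b) = 9*(-169) - (-41/(-163) - 1/72*(-163)) = -1521 - (-41*(-1/163) + 163/72) = -1521 - (41/163 + 163/72) = -1521 - 1*29521/11736 = -1521 - 29521/11736 = -17879977/11736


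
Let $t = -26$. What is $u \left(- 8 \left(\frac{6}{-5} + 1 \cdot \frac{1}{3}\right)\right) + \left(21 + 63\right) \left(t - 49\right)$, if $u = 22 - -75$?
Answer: $- \frac{84412}{15} \approx -5627.5$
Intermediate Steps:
$u = 97$ ($u = 22 + 75 = 97$)
$u \left(- 8 \left(\frac{6}{-5} + 1 \cdot \frac{1}{3}\right)\right) + \left(21 + 63\right) \left(t - 49\right) = 97 \left(- 8 \left(\frac{6}{-5} + 1 \cdot \frac{1}{3}\right)\right) + \left(21 + 63\right) \left(-26 - 49\right) = 97 \left(- 8 \left(6 \left(- \frac{1}{5}\right) + 1 \cdot \frac{1}{3}\right)\right) + 84 \left(-75\right) = 97 \left(- 8 \left(- \frac{6}{5} + \frac{1}{3}\right)\right) - 6300 = 97 \left(\left(-8\right) \left(- \frac{13}{15}\right)\right) - 6300 = 97 \cdot \frac{104}{15} - 6300 = \frac{10088}{15} - 6300 = - \frac{84412}{15}$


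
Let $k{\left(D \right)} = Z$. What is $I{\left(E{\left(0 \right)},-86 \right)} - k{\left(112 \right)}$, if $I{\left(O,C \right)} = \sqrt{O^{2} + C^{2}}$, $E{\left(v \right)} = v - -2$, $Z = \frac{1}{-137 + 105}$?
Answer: $\frac{1}{32} + 10 \sqrt{74} \approx 86.054$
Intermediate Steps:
$Z = - \frac{1}{32}$ ($Z = \frac{1}{-32} = - \frac{1}{32} \approx -0.03125$)
$E{\left(v \right)} = 2 + v$ ($E{\left(v \right)} = v + 2 = 2 + v$)
$k{\left(D \right)} = - \frac{1}{32}$
$I{\left(O,C \right)} = \sqrt{C^{2} + O^{2}}$
$I{\left(E{\left(0 \right)},-86 \right)} - k{\left(112 \right)} = \sqrt{\left(-86\right)^{2} + \left(2 + 0\right)^{2}} - - \frac{1}{32} = \sqrt{7396 + 2^{2}} + \frac{1}{32} = \sqrt{7396 + 4} + \frac{1}{32} = \sqrt{7400} + \frac{1}{32} = 10 \sqrt{74} + \frac{1}{32} = \frac{1}{32} + 10 \sqrt{74}$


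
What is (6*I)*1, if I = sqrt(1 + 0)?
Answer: 6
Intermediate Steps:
I = 1 (I = sqrt(1) = 1)
(6*I)*1 = (6*1)*1 = 6*1 = 6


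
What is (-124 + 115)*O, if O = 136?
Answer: -1224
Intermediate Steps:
(-124 + 115)*O = (-124 + 115)*136 = -9*136 = -1224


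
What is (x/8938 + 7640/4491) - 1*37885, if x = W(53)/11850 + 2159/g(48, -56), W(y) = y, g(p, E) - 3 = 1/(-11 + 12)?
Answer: -12013169202834043/317110408200 ≈ -37883.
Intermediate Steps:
g(p, E) = 4 (g(p, E) = 3 + 1/(-11 + 12) = 3 + 1/1 = 3 + 1 = 4)
x = 12792181/23700 (x = 53/11850 + 2159/4 = 12792181/23700 ≈ 539.75)
(x/8938 + 7640/4491) - 1*37885 = ((12792181/23700)/8938 + 7640/4491) - 1*37885 = ((12792181/23700)*(1/8938) + 7640*(1/4491)) - 37885 = (12792181/211830600 + 7640/4491) - 37885 = 558611822957/317110408200 - 37885 = -12013169202834043/317110408200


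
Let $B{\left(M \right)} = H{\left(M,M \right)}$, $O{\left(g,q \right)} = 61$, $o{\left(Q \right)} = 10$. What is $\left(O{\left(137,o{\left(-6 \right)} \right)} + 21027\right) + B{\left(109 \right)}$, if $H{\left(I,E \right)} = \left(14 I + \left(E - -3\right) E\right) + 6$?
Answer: $34828$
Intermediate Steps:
$H{\left(I,E \right)} = 6 + 14 I + E \left(3 + E\right)$ ($H{\left(I,E \right)} = \left(14 I + \left(E + 3\right) E\right) + 6 = \left(14 I + \left(3 + E\right) E\right) + 6 = \left(14 I + E \left(3 + E\right)\right) + 6 = 6 + 14 I + E \left(3 + E\right)$)
$B{\left(M \right)} = 6 + M^{2} + 17 M$ ($B{\left(M \right)} = 6 + M^{2} + 3 M + 14 M = 6 + M^{2} + 17 M$)
$\left(O{\left(137,o{\left(-6 \right)} \right)} + 21027\right) + B{\left(109 \right)} = \left(61 + 21027\right) + \left(6 + 109^{2} + 17 \cdot 109\right) = 21088 + \left(6 + 11881 + 1853\right) = 21088 + 13740 = 34828$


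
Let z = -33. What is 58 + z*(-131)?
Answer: 4381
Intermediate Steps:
58 + z*(-131) = 58 - 33*(-131) = 58 + 4323 = 4381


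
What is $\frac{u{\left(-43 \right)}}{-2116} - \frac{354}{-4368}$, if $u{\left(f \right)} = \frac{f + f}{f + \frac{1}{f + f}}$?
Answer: $\frac{114103417}{1424529288} \approx 0.080099$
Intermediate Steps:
$u{\left(f \right)} = \frac{2 f}{f + \frac{1}{2 f}}$
$\frac{u{\left(-43 \right)}}{-2116} - \frac{354}{-4368} = \frac{4 \left(-43\right)^{2} \frac{1}{1 + 2 \left(-43\right)^{2}}}{-2116} - \frac{354}{-4368} = 4 \cdot 1849 \frac{1}{1 + 2 \cdot 1849} \left(- \frac{1}{2116}\right) - - \frac{59}{728} = 4 \cdot 1849 \frac{1}{1 + 3698} \left(- \frac{1}{2116}\right) + \frac{59}{728} = 4 \cdot 1849 \cdot \frac{1}{3699} \left(- \frac{1}{2116}\right) + \frac{59}{728} = \frac{7396}{3699} \left(- \frac{1}{2116}\right) + \frac{59}{728} = - \frac{1849}{1956771} + \frac{59}{728} = \frac{114103417}{1424529288}$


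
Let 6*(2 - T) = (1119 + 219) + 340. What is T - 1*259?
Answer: -1610/3 ≈ -536.67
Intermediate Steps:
T = -833/3 (T = 2 - ((1119 + 219) + 340)/6 = 2 - (1338 + 340)/6 = 2 - 1/6*1678 = 2 - 839/3 = -833/3 ≈ -277.67)
T - 1*259 = -833/3 - 1*259 = -833/3 - 259 = -1610/3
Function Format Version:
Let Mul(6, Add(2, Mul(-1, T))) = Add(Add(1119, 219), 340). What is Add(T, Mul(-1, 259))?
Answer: Rational(-1610, 3) ≈ -536.67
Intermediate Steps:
T = Rational(-833, 3) (T = Add(2, Mul(Rational(-1, 6), Add(Add(1119, 219), 340))) = Add(2, Mul(Rational(-1, 6), Add(1338, 340))) = Add(2, Mul(Rational(-1, 6), 1678)) = Add(2, Rational(-839, 3)) = Rational(-833, 3) ≈ -277.67)
Add(T, Mul(-1, 259)) = Add(Rational(-833, 3), Mul(-1, 259)) = Add(Rational(-833, 3), -259) = Rational(-1610, 3)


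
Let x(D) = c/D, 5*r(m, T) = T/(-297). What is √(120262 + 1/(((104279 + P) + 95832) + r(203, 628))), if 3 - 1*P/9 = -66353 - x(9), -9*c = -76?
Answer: √168597036721181500308073/1184024687 ≈ 346.79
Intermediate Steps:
c = 76/9 (c = -⅑*(-76) = 76/9 ≈ 8.4444)
r(m, T) = -T/1485 (r(m, T) = (T/(-297))/5 = (T*(-1/297))/5 = (-T/297)/5 = -T/1485)
x(D) = 76/(9*D)
P = 5374912/9 (P = 27 - 9*(-66353 - 76/(9*9)) = 27 - 9*(-66353 - 1*76/81) = 27 - 9*(-66353 - 76/81) = 27 - 9*(-5374669/81) = 27 + 5374669/9 = 5374912/9 ≈ 5.9721e+5)
√(120262 + 1/(((104279 + P) + 95832) + r(203, 628))) = √(120262 + 1/(((104279 + 5374912/9) + 95832) - 1/1485*628)) = √(120262 + 1/((6313423/9 + 95832) - 628/1485)) = √(120262 + 1/(7175911/9 - 628/1485)) = √(120262 + 1/(1184024687/1485)) = √(120262 + 1485/1184024687) = √(142393176909479/1184024687) = √168597036721181500308073/1184024687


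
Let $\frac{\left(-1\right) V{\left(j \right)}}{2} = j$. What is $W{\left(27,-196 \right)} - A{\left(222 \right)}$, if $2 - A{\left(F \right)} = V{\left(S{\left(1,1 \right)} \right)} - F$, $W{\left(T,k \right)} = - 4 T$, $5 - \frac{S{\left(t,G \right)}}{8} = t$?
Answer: $-396$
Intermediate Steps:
$S{\left(t,G \right)} = 40 - 8 t$
$V{\left(j \right)} = - 2 j$
$A{\left(F \right)} = 66 + F$ ($A{\left(F \right)} = 2 - \left(- 2 \left(40 - 8\right) - F\right) = 2 - \left(\left(-2\right) 32 - F\right) = 2 - \left(-64 - F\right) = 2 + \left(64 + F\right) = 66 + F$)
$W{\left(27,-196 \right)} - A{\left(222 \right)} = \left(-4\right) 27 - \left(66 + 222\right) = -108 - 288 = -396$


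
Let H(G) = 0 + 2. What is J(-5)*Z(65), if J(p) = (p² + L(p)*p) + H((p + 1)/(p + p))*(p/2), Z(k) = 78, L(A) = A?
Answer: 3510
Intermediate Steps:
H(G) = 2
J(p) = p + 2*p² (J(p) = (p² + p*p) + 2*(p/2) = (p² + p²) + 2*(p*(½)) = 2*p² + 2*(p/2) = 2*p² + p = p + 2*p²)
J(-5)*Z(65) = -5*(1 + 2*(-5))*78 = -5*(1 - 10)*78 = -5*(-9)*78 = 45*78 = 3510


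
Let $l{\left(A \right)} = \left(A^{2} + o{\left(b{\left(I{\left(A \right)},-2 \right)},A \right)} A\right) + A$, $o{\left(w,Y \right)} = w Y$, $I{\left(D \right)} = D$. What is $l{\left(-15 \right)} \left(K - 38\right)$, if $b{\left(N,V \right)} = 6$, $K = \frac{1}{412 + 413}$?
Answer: $- \frac{3260296}{55} \approx -59278.0$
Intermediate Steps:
$K = \frac{1}{825} \approx 0.0012121$
$o{\left(w,Y \right)} = Y w$
$l{\left(A \right)} = A + 7 A^{2}$ ($l{\left(A \right)} = \left(A^{2} + A 6 A\right) + A = \left(A^{2} + 6 A A\right) + A = \left(A^{2} + 6 A^{2}\right) + A = 7 A^{2} + A = A + 7 A^{2}$)
$l{\left(-15 \right)} \left(K - 38\right) = - 15 \left(1 + 7 \left(-15\right)\right) \left(\frac{1}{825} - 38\right) = - 15 \left(1 - 105\right) \left(- \frac{31349}{825}\right) = \left(-15\right) \left(-104\right) \left(- \frac{31349}{825}\right) = 1560 \left(- \frac{31349}{825}\right) = - \frac{3260296}{55}$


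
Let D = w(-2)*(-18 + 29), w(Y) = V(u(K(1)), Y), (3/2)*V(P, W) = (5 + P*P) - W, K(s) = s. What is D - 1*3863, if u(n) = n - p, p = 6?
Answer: -10885/3 ≈ -3628.3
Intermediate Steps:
u(n) = -6 + n (u(n) = n - 1*6 = n - 6 = -6 + n)
V(P, W) = 10/3 - 2*W/3 + 2*P²/3 (V(P, W) = 2*((5 + P*P) - W)/3 = 2*((5 + P²) - W)/3 = 2*(5 + P² - W)/3 = 10/3 - 2*W/3 + 2*P²/3)
w(Y) = 20 - 2*Y/3 (w(Y) = 10/3 - 2*Y/3 + 2*(-6 + 1)²/3 = 10/3 - 2*Y/3 + (⅔)*(-5)² = 10/3 - 2*Y/3 + (⅔)*25 = 10/3 - 2*Y/3 + 50/3 = 20 - 2*Y/3)
D = 704/3 (D = (20 - ⅔*(-2))*(-18 + 29) = (20 + 4/3)*11 = (64/3)*11 = 704/3 ≈ 234.67)
D - 1*3863 = 704/3 - 1*3863 = 704/3 - 3863 = -10885/3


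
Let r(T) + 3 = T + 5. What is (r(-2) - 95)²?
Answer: 9025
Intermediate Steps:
r(T) = 2 + T (r(T) = -3 + (T + 5) = -3 + (5 + T) = 2 + T)
(r(-2) - 95)² = ((2 - 2) - 95)² = (0 - 95)² = (-95)² = 9025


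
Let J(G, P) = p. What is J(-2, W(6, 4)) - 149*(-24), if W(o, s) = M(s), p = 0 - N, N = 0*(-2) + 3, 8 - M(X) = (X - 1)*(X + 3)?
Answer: 3573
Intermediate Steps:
M(X) = 8 - (-1 + X)*(3 + X) (M(X) = 8 - (X - 1)*(X + 3) = 8 - (-1 + X)*(3 + X))
N = 3 (N = 0 + 3 = 3)
p = -3 (p = 0 - 1*3 = 0 - 3 = -3)
W(o, s) = 11 - s² - 2*s
J(G, P) = -3
J(-2, W(6, 4)) - 149*(-24) = -3 - 149*(-24) = -3 + 3576 = 3573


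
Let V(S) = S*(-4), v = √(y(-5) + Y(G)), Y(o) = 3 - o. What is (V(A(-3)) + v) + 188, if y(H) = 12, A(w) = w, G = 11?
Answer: 202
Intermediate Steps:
v = 2 (v = √(12 + (3 - 1*11)) = √(12 + (3 - 11)) = √(12 - 8) = √4 = 2)
V(S) = -4*S
(V(A(-3)) + v) + 188 = (-4*(-3) + 2) + 188 = (12 + 2) + 188 = 14 + 188 = 202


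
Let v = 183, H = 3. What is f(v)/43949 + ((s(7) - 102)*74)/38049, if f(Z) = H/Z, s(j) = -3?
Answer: -6943489827/34001715187 ≈ -0.20421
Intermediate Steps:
f(Z) = 3/Z
f(v)/43949 + ((s(7) - 102)*74)/38049 = (3/183)/43949 + ((-3 - 102)*74)/38049 = (3*(1/183))*(1/43949) - 105*74*(1/38049) = (1/61)*(1/43949) - 7770*1/38049 = 1/2680889 - 2590/12683 = -6943489827/34001715187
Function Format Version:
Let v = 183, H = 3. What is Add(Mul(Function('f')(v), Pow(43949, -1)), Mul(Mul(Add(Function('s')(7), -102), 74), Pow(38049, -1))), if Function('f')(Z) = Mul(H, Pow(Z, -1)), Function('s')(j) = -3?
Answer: Rational(-6943489827, 34001715187) ≈ -0.20421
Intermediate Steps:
Function('f')(Z) = Mul(3, Pow(Z, -1))
Add(Mul(Function('f')(v), Pow(43949, -1)), Mul(Mul(Add(Function('s')(7), -102), 74), Pow(38049, -1))) = Add(Mul(Mul(3, Pow(183, -1)), Pow(43949, -1)), Mul(Mul(Add(-3, -102), 74), Pow(38049, -1))) = Add(Mul(Mul(3, Rational(1, 183)), Rational(1, 43949)), Mul(Mul(-105, 74), Rational(1, 38049))) = Add(Mul(Rational(1, 61), Rational(1, 43949)), Mul(-7770, Rational(1, 38049))) = Add(Rational(1, 2680889), Rational(-2590, 12683)) = Rational(-6943489827, 34001715187)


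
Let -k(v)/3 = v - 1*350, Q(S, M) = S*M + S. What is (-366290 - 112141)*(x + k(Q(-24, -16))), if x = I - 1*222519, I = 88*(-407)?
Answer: 123609825315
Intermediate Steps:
I = -35816
Q(S, M) = S + M*S (Q(S, M) = M*S + S = S + M*S)
k(v) = 1050 - 3*v (k(v) = -3*(v - 1*350) = -3*(v - 350) = -3*(-350 + v) = 1050 - 3*v)
x = -258335 (x = -35816 - 1*222519 = -35816 - 222519 = -258335)
(-366290 - 112141)*(x + k(Q(-24, -16))) = (-366290 - 112141)*(-258335 + (1050 - (-72)*(1 - 16))) = -478431*(-258335 + (1050 - (-72)*(-15))) = -478431*(-258335 + (1050 - 3*360)) = -478431*(-258335 + (1050 - 1080)) = -478431*(-258335 - 30) = -478431*(-258365) = 123609825315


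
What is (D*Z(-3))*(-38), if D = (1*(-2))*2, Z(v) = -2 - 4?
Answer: -912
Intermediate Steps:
Z(v) = -6
D = -4 (D = -2*2 = -4)
(D*Z(-3))*(-38) = -4*(-6)*(-38) = 24*(-38) = -912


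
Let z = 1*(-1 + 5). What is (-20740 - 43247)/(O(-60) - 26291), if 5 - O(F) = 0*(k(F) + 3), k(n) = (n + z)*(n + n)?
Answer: 21329/8762 ≈ 2.4343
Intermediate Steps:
z = 4 (z = 1*4 = 4)
k(n) = 2*n*(4 + n) (k(n) = (n + 4)*(n + n) = (4 + n)*(2*n) = 2*n*(4 + n))
O(F) = 5 (O(F) = 5 - 0*(2*F*(4 + F) + 3) = 5 - 0*(3 + 2*F*(4 + F)) = 5 - 1*0 = 5 + 0 = 5)
(-20740 - 43247)/(O(-60) - 26291) = (-20740 - 43247)/(5 - 26291) = -63987/(-26286) = -63987*(-1/26286) = 21329/8762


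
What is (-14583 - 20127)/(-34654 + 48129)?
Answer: -6942/2695 ≈ -2.5759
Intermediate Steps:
(-14583 - 20127)/(-34654 + 48129) = -34710/13475 = -34710*1/13475 = -6942/2695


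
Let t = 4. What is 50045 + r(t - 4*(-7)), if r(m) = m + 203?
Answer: 50280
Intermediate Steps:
r(m) = 203 + m
50045 + r(t - 4*(-7)) = 50045 + (203 + (4 - 4*(-7))) = 50045 + (203 + (4 + 28)) = 50045 + (203 + 32) = 50045 + 235 = 50280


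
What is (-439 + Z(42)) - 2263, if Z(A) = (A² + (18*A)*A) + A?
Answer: 30856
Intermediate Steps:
Z(A) = A + 19*A² (Z(A) = (A² + 18*A²) + A = 19*A² + A = A + 19*A²)
(-439 + Z(42)) - 2263 = (-439 + 42*(1 + 19*42)) - 2263 = (-439 + 42*(1 + 798)) - 2263 = (-439 + 42*799) - 2263 = (-439 + 33558) - 2263 = 33119 - 2263 = 30856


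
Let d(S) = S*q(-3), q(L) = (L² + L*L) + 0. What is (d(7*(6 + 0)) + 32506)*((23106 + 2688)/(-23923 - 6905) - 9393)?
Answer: -802704079323/2569 ≈ -3.1246e+8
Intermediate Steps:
q(L) = 2*L² (q(L) = (L² + L²) + 0 = 2*L² + 0 = 2*L²)
d(S) = 18*S (d(S) = S*(2*(-3)²) = S*(2*9) = S*18 = 18*S)
(d(7*(6 + 0)) + 32506)*((23106 + 2688)/(-23923 - 6905) - 9393) = (18*(7*(6 + 0)) + 32506)*((23106 + 2688)/(-23923 - 6905) - 9393) = (18*(7*6) + 32506)*(25794/(-30828) - 9393) = (18*42 + 32506)*(25794*(-1/30828) - 9393) = (756 + 32506)*(-4299/5138 - 9393) = 33262*(-48265533/5138) = -802704079323/2569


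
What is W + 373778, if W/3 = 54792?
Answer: 538154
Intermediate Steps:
W = 164376 (W = 3*54792 = 164376)
W + 373778 = 164376 + 373778 = 538154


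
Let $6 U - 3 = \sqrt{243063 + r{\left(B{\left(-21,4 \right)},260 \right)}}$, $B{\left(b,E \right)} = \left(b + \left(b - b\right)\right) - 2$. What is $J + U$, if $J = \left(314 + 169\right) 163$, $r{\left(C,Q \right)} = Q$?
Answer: $\frac{157459}{2} + \frac{\sqrt{243323}}{6} \approx 78812.0$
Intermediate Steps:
$B{\left(b,E \right)} = -2 + b$ ($B{\left(b,E \right)} = \left(b + 0\right) - 2 = b - 2 = -2 + b$)
$J = 78729$ ($J = 483 \cdot 163 = 78729$)
$U = \frac{1}{2} + \frac{\sqrt{243323}}{6}$ ($U = \frac{1}{2} + \frac{\sqrt{243063 + 260}}{6} = \frac{1}{2} + \frac{\sqrt{243323}}{6} \approx 82.713$)
$J + U = 78729 + \left(\frac{1}{2} + \frac{\sqrt{243323}}{6}\right) = \frac{157459}{2} + \frac{\sqrt{243323}}{6}$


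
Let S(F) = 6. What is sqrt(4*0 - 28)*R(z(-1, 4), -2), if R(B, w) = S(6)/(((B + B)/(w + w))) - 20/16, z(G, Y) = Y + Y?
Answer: -11*I*sqrt(7)/2 ≈ -14.552*I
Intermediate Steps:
z(G, Y) = 2*Y
R(B, w) = -5/4 + 6*w/B (R(B, w) = 6/(((B + B)/(w + w))) - 20/16 = 6/(((2*B)/((2*w)))) - 20*1/16 = 6/(((2*B)*(1/(2*w)))) - 5/4 = 6/((B/w)) - 5/4 = 6*(w/B) - 5/4 = 6*w/B - 5/4 = -5/4 + 6*w/B)
sqrt(4*0 - 28)*R(z(-1, 4), -2) = sqrt(4*0 - 28)*(-5/4 + 6*(-2)/(2*4)) = sqrt(0 - 28)*(-5/4 + 6*(-2)/8) = sqrt(-28)*(-5/4 + 6*(-2)*(1/8)) = (2*I*sqrt(7))*(-5/4 - 3/2) = (2*I*sqrt(7))*(-11/4) = -11*I*sqrt(7)/2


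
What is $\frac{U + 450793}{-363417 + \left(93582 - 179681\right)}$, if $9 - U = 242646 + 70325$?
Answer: $- \frac{137831}{449516} \approx -0.30662$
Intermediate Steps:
$U = -312962$ ($U = 9 - \left(242646 + 70325\right) = 9 - 312971 = -312962$)
$\frac{U + 450793}{-363417 + \left(93582 - 179681\right)} = \frac{-312962 + 450793}{-363417 + \left(93582 - 179681\right)} = \frac{137831}{-363417 - 86099} = \frac{137831}{-449516} = 137831 \left(- \frac{1}{449516}\right) = - \frac{137831}{449516}$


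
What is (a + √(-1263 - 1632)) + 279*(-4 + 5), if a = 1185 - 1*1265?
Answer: 199 + I*√2895 ≈ 199.0 + 53.805*I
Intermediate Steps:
a = -80 (a = 1185 - 1265 = -80)
(a + √(-1263 - 1632)) + 279*(-4 + 5) = (-80 + √(-1263 - 1632)) + 279*(-4 + 5) = (-80 + √(-2895)) + 279*1 = (-80 + I*√2895) + 279 = 199 + I*√2895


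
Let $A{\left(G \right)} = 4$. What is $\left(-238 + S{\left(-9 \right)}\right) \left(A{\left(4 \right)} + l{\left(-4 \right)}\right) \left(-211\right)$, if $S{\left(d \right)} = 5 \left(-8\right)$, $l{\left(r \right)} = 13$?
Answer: $997186$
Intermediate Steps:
$S{\left(d \right)} = -40$
$\left(-238 + S{\left(-9 \right)}\right) \left(A{\left(4 \right)} + l{\left(-4 \right)}\right) \left(-211\right) = \left(-238 - 40\right) \left(4 + 13\right) \left(-211\right) = \left(-278\right) 17 \left(-211\right) = \left(-4726\right) \left(-211\right) = 997186$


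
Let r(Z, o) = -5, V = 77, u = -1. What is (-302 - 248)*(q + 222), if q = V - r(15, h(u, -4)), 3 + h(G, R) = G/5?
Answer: -167200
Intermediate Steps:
h(G, R) = -3 + G/5
q = 82 (q = 77 - 1*(-5) = 77 + 5 = 82)
(-302 - 248)*(q + 222) = (-302 - 248)*(82 + 222) = -550*304 = -167200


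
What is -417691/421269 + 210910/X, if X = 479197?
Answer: -111306429337/201870840993 ≈ -0.55137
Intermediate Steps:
-417691/421269 + 210910/X = -417691/421269 + 210910/479197 = -111306429337/201870840993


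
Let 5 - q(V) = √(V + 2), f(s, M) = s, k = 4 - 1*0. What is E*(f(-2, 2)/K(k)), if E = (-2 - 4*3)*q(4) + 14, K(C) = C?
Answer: 28 - 7*√6 ≈ 10.854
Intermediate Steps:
k = 4 (k = 4 + 0 = 4)
q(V) = 5 - √(2 + V) (q(V) = 5 - √(V + 2) = 5 - √(2 + V))
E = -56 + 14*√6 (E = (-2 - 4*3)*(5 - √(2 + 4)) + 14 = (-2 - 12)*(5 - √6) + 14 = -14*(5 - √6) + 14 = (-70 + 14*√6) + 14 = -56 + 14*√6 ≈ -21.707)
E*(f(-2, 2)/K(k)) = (-56 + 14*√6)*(-2/4) = (-56 + 14*√6)*(-2*¼) = (-56 + 14*√6)*(-½) = 28 - 7*√6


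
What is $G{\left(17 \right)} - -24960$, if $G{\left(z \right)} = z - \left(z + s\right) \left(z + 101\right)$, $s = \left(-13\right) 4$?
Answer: $29107$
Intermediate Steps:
$s = -52$
$G{\left(z \right)} = z - \left(-52 + z\right) \left(101 + z\right)$ ($G{\left(z \right)} = z - \left(z - 52\right) \left(z + 101\right) = z - \left(-52 + z\right) \left(101 + z\right)$)
$G{\left(17 \right)} - -24960 = \left(5252 - 17^{2} - 816\right) - -24960 = \left(5252 - 289 - 816\right) + 24960 = 4147 + 24960 = 29107$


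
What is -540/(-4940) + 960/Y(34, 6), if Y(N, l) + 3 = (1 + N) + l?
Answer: 6267/247 ≈ 25.372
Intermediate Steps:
Y(N, l) = -2 + N + l (Y(N, l) = -3 + ((1 + N) + l) = -3 + (1 + N + l) = -2 + N + l)
-540/(-4940) + 960/Y(34, 6) = -540/(-4940) + 960/(-2 + 34 + 6) = -540*(-1/4940) + 960/38 = 27/247 + 960*(1/38) = 27/247 + 480/19 = 6267/247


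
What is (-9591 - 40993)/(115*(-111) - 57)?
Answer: 25292/6411 ≈ 3.9451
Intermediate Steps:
(-9591 - 40993)/(115*(-111) - 57) = -50584/(-12765 - 57) = -50584/(-12822) = -50584*(-1/12822) = 25292/6411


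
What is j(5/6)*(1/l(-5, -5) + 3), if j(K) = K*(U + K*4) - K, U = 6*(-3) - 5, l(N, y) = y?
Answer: -434/9 ≈ -48.222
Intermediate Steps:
U = -23 (U = -18 - 5 = -23)
j(K) = -K + K*(-23 + 4*K) (j(K) = K*(-23 + K*4) - K = K*(-23 + 4*K) - K = -K + K*(-23 + 4*K))
j(5/6)*(1/l(-5, -5) + 3) = (4*(5/6)*(-6 + 5/6))*(1/(-5) + 3) = (4*(5*(⅙))*(-6 + 5*(⅙)))*(-⅕ + 3) = (4*(⅚)*(-6 + ⅚))*(14/5) = (4*(⅚)*(-31/6))*(14/5) = -155/9*14/5 = -434/9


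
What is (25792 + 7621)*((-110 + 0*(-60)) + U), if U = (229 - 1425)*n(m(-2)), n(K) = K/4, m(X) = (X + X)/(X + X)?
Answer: -13665917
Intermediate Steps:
m(X) = 1 (m(X) = (2*X)/((2*X)) = (2*X)*(1/(2*X)) = 1)
n(K) = K/4 (n(K) = K*(¼) = K/4)
U = -299 (U = (229 - 1425)*((¼)*1) = -1196*¼ = -299)
(25792 + 7621)*((-110 + 0*(-60)) + U) = (25792 + 7621)*((-110 + 0*(-60)) - 299) = 33413*((-110 + 0) - 299) = 33413*(-110 - 299) = 33413*(-409) = -13665917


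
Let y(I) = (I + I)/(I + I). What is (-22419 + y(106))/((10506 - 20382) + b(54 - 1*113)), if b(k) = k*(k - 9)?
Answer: 11209/2932 ≈ 3.8230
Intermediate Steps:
b(k) = k*(-9 + k)
y(I) = 1 (y(I) = (2*I)/((2*I)) = (2*I)*(1/(2*I)) = 1)
(-22419 + y(106))/((10506 - 20382) + b(54 - 1*113)) = (-22419 + 1)/((10506 - 20382) + (54 - 1*113)*(-9 + (54 - 1*113))) = -22418/(-9876 + (54 - 113)*(-9 + (54 - 113))) = -22418/(-9876 - 59*(-9 - 59)) = -22418/(-9876 - 59*(-68)) = -22418/(-9876 + 4012) = -22418/(-5864) = -22418*(-1/5864) = 11209/2932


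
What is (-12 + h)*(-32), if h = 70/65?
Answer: 4544/13 ≈ 349.54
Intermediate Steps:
h = 14/13 (h = 70*(1/65) = 14/13 ≈ 1.0769)
(-12 + h)*(-32) = (-12 + 14/13)*(-32) = -142/13*(-32) = 4544/13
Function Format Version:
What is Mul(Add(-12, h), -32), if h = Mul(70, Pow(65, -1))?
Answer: Rational(4544, 13) ≈ 349.54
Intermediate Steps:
h = Rational(14, 13) (h = Mul(70, Rational(1, 65)) = Rational(14, 13) ≈ 1.0769)
Mul(Add(-12, h), -32) = Mul(Add(-12, Rational(14, 13)), -32) = Mul(Rational(-142, 13), -32) = Rational(4544, 13)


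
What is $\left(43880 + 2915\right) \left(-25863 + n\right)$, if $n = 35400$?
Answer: $446283915$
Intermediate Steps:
$\left(43880 + 2915\right) \left(-25863 + n\right) = \left(43880 + 2915\right) \left(-25863 + 35400\right) = 46795 \cdot 9537 = 446283915$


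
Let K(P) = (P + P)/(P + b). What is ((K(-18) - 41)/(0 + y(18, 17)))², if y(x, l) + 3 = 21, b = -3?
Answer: 75625/15876 ≈ 4.7635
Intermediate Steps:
y(x, l) = 18 (y(x, l) = -3 + 21 = 18)
K(P) = 2*P/(-3 + P) (K(P) = (P + P)/(P - 3) = (2*P)/(-3 + P) = 2*P/(-3 + P))
((K(-18) - 41)/(0 + y(18, 17)))² = ((2*(-18)/(-3 - 18) - 41)/(0 + 18))² = ((2*(-18)/(-21) - 41)/18)² = ((2*(-18)*(-1/21) - 41)*(1/18))² = ((12/7 - 41)*(1/18))² = (-275/7*1/18)² = (-275/126)² = 75625/15876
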